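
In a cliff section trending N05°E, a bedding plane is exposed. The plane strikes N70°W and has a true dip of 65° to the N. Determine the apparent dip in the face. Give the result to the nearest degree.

The section lies 75° from the strike.
tan α = tan 65° × sin 75° = 2.1445 × 0.9659 = 2.0714
apparent dip = arctan 2.0714 = 64.23°

64°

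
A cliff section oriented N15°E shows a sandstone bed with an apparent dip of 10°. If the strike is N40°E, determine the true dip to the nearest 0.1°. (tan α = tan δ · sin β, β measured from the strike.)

The section is 25° from the strike.
tan(true dip) = tan 10° / sin 25° = 0.4172
true dip = arctan 0.4172 = 22.65°

22.6°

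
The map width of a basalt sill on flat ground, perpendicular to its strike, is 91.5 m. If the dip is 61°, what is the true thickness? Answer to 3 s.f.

80.0 m

True thickness t = w · sin(dip) = 91.5 × sin 61°
t = 91.5 × 0.8746 = 80.028 m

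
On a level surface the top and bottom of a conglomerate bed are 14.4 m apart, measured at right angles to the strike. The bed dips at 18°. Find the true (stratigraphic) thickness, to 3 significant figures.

True thickness t = w · sin(dip) = 14.4 × sin 18°
t = 14.4 × 0.3090 = 4.450 m

4.45 m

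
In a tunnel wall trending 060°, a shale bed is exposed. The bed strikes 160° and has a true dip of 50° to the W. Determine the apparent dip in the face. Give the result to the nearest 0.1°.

The strike is 160° and the section trends 060°; the acute angle between them is β = 80°.
tan α = tan 50° × sin 80° = 1.1918 × 0.9848 = 1.1736
apparent dip = arctan 1.1736 = 49.57°

49.6°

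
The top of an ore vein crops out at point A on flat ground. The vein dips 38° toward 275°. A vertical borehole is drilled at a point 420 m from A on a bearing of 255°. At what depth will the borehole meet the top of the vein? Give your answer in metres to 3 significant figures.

The hole lies 20° from the dip direction, so the down-dip offset is 420 × cos 20° = 394.67 m.
Depth = down-dip offset × tan(dip) = 394.67 × tan 38° = 394.67 × 0.7813
Depth = 308.35 m

308 m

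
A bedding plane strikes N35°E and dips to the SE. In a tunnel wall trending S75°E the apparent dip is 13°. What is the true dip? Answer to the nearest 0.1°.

The section is 70° from the strike.
tan δ = tan α / sin β = tan 13° / sin 70° = 0.2309 / 0.9397 = 0.2457
true dip = arctan 0.2457 = 13.80°

13.8°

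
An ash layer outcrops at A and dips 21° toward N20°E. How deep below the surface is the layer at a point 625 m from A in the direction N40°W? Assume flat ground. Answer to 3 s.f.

The hole lies 60° from the dip direction, so the down-dip offset is 625 × cos 60° = 312.50 m.
Depth = down-dip offset × tan(dip) = 312.50 × tan 21° = 312.50 × 0.3839
Depth = 119.96 m

120 m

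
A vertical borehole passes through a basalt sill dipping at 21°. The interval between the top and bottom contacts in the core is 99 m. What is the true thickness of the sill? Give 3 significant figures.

True thickness t = h · cos(dip) = 99 × cos 21°
t = 99 × 0.9336 = 92.424 m

92.4 m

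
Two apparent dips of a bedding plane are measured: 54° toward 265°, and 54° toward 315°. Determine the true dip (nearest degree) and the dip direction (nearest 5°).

The two traces are lines in the plane: v₁ = (sin 265°·cos 54°, cos 265°·cos 54°, −sin 54°), v₂ = (sin 315°·cos 54°, cos 315°·cos 54°, −sin 54°).
The plane normal is n = v₁ × v₂ ∝ (-0.378, 0.137, 0.265).
Dip δ = arctan(|n_h|/n_z) = arctan(0.402/0.265) = 56.6°.
The horizontal component of n points toward azimuth atan2(n_x, n_y) = 290°, the dip direction.

true dip 57°, dip direction 290°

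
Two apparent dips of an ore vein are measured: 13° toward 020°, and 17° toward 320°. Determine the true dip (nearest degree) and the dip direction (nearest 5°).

The two traces are lines in the plane: v₁ = (sin 20°·cos 13°, cos 20°·cos 13°, −sin 13°), v₂ = (sin 320°·cos 17°, cos 320°·cos 17°, −sin 17°).
The plane normal is n = v₁ × v₂ ∝ (-0.103, 0.236, 0.807).
tan δ = √(n_x²+n_y²)/n_z = 0.257/0.807, so δ = 17.7°.
The horizontal component of n points toward azimuth atan2(n_x, n_y) = 336°, the dip direction.

true dip 18°, dip direction 335°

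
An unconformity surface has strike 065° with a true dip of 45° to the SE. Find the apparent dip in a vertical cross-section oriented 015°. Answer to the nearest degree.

37°

The section lies 50° from the strike.
tan(apparent dip) = tan 45° · sin 50° = 0.7660
apparent dip = arctan 0.7660 = 37.45°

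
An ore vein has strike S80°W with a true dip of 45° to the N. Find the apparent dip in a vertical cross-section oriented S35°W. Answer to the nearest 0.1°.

35.3°

Angle between strike (S80°W) and section (S35°W): β = 45°.
tan(apparent dip) = tan 45° · sin 45° = 0.7071
α = arctan(0.7071) = 35.26°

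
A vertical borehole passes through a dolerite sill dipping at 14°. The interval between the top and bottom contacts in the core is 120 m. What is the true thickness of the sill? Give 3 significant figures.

116 m

True thickness t = h · cos(dip) = 120 × cos 14°
t = 120 × 0.9703 = 116.435 m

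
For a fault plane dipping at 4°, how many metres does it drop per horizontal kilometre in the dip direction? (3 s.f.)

drop per km = 1000 × tan 4° = 1000 × 0.0699

69.9 m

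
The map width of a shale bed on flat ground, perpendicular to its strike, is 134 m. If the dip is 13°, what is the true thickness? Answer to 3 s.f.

30.1 m

True thickness t = w · sin(dip) = 134 × sin 13°
t = 134 × 0.2250 = 30.143 m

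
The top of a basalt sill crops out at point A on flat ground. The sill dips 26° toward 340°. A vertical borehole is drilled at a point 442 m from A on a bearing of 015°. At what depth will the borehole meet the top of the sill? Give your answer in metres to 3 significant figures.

The hole lies 35° from the dip direction, so the down-dip offset is 442 × cos 35° = 362.07 m.
Depth = down-dip offset × tan(dip) = 362.07 × tan 26° = 362.07 × 0.4877
Depth = 176.59 m

177 m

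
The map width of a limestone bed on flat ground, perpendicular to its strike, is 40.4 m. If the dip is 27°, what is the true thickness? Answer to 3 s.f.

True thickness t = w · sin(dip) = 40.4 × sin 27°
t = 40.4 × 0.4540 = 18.341 m

18.3 m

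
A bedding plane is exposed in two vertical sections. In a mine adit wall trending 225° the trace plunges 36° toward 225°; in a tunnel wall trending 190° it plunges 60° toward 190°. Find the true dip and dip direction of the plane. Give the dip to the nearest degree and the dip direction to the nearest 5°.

Represent each trace as a vector plunging at its apparent dip toward its trend (east-north-up frame): v₁ = (-0.572, -0.572, -0.588), v₂ = (-0.087, -0.492, -0.866).
Cross product v₁ × v₂ gives the pole to the plane: n ∝ (0.206, -0.444, 0.232).
Dip δ = arctan(|n_h|/n_z) = arctan(0.490/0.232) = 64.7°.
The horizontal component of n points toward azimuth atan2(n_x, n_y) = 155°, the dip direction.

true dip 65°, dip direction 155°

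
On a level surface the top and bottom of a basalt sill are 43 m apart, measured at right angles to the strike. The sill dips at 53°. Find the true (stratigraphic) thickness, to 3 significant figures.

True thickness t = w · sin(dip) = 43 × sin 53°
t = 43 × 0.7986 = 34.341 m

34.3 m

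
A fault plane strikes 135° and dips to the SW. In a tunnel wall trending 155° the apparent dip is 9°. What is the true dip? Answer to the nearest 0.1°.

24.8°

β = acute angle between strike 135° and section 155° = 20°.
tan δ = tan α / sin β = tan 9° / sin 20° = 0.1584 / 0.3420 = 0.4631
δ = arctan(0.4631) = 24.85°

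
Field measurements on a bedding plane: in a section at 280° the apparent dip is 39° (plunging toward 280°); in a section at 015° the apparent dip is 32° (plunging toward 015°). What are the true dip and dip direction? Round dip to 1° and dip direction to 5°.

true dip 47°, dip direction 320°

Each apparent-dip line lies in the plane. As unit vectors (x east, y north, z up), v₁ plunges 39°→280° and v₂ plunges 32°→015°.
The plane normal is n = v₁ × v₂ ∝ (-0.444, 0.544, 0.657).
tan δ = √(n_x²+n_y²)/n_z = 0.702/0.657, so δ = 46.9°.
Dip direction = atan2(-0.444, 0.544) = 321° (azimuth of n's horizontal projection).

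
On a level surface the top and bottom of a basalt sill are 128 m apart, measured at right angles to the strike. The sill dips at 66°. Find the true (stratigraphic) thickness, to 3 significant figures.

117 m

True thickness t = w · sin(dip) = 128 × sin 66°
t = 128 × 0.9135 = 116.934 m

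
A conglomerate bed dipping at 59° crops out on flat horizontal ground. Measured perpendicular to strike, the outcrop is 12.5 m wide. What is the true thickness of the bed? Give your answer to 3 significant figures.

10.7 m

True thickness t = w · sin(dip) = 12.5 × sin 59°
t = 12.5 × 0.8572 = 10.715 m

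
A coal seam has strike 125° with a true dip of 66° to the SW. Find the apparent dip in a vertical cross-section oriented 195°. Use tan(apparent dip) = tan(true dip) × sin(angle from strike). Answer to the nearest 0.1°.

64.6°

The section lies 70° from the strike.
tan α = tan 66° × sin 70° = 2.2460 × 0.9397 = 2.1106
α = arctan(2.1106) = 64.65°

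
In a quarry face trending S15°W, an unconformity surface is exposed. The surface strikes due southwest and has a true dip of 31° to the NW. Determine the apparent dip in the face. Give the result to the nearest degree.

Angle between strike (due southwest) and section (S15°W): β = 30°.
tan(apparent dip) = tan 31° · sin 30° = 0.3004
apparent dip = arctan 0.3004 = 16.72°

17°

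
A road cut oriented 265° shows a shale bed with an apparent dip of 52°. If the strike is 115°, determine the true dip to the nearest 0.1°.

68.7°

The section is 30° from the strike.
tan δ = tan α / sin β = tan 52° / sin 30° = 1.2799 / 0.5000 = 2.5599
true dip = arctan 2.5599 = 68.66°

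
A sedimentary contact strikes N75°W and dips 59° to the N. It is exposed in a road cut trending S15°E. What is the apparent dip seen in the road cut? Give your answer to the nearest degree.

55°

The section lies 60° from the strike.
tan(apparent dip) = tan 59° · sin 60° = 1.4413
apparent dip = arctan 1.4413 = 55.25°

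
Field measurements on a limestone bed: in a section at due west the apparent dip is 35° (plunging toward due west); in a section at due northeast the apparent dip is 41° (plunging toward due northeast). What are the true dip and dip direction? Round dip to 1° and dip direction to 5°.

Each apparent-dip line lies in the plane. As unit vectors (x east, y north, z up), v₁ plunges 35°→due west and v₂ plunges 41°→due northeast.
The plane normal is n = v₁ × v₂ ∝ (-0.306, 0.844, 0.437).
tan δ = √(n_x²+n_y²)/n_z = 0.897/0.437, so δ = 64.0°.
Dip direction = atan2(-0.306, 0.844) = 340° (azimuth of n's horizontal projection).

true dip 64°, dip direction 340°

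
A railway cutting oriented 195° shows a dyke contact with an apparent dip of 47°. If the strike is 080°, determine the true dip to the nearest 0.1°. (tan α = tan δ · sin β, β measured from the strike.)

49.8°

β = acute angle between strike 080° and section 195° = 65°.
tan(true dip) = tan 47° / sin 65° = 1.1832
δ = arctan(1.1832) = 49.80°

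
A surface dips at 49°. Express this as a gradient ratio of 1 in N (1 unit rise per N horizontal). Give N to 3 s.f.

1 in 0.869

1 : N means tan θ = 1/N, so N = 1/tan 49° = 1/1.1504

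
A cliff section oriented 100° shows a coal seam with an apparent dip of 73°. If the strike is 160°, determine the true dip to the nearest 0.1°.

β = acute angle between strike 160° and section 100° = 60°.
tan(true dip) = tan 73° / sin 60° = 3.7769
δ = arctan(3.7769) = 75.17°

75.2°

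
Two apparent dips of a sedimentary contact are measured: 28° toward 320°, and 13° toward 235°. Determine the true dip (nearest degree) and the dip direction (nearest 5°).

The two traces are lines in the plane: v₁ = (sin 320°·cos 28°, cos 320°·cos 28°, −sin 28°), v₂ = (sin 235°·cos 13°, cos 235°·cos 13°, −sin 13°).
n = v₁ × v₂ = (-0.415, 0.247, 0.857) (taken with n_z > 0).
True dip = arccos(n_z / |n|) = arccos(0.8714) = 29.4°.
Dip direction = azimuth of (n_x, n_y) = atan2(-0.415, 0.247) = 301°.

true dip 29°, dip direction 300°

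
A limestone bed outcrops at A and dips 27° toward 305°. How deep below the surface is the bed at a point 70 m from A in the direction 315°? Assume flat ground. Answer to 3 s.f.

35.1 m

The hole lies 10° from the dip direction, so the down-dip offset is 70 × cos 10° = 68.94 m.
Depth = down-dip offset × tan(dip) = 68.94 × tan 27° = 68.94 × 0.5095
Depth = 35.12 m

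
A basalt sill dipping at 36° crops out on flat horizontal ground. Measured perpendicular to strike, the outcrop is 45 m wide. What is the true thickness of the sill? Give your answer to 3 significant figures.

26.5 m

True thickness t = w · sin(dip) = 45 × sin 36°
t = 45 × 0.5878 = 26.450 m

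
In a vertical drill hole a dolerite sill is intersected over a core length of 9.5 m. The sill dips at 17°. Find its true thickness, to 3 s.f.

True thickness t = h · cos(dip) = 9.5 × cos 17°
t = 9.5 × 0.9563 = 9.085 m

9.08 m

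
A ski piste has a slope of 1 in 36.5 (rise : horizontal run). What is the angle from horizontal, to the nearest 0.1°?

tan θ = 1/36.5 = 0.0274
θ = arctan(0.0274) = 1.57°

1.6°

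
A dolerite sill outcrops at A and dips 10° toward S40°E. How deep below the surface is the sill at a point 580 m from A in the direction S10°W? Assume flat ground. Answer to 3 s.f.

65.7 m

The hole lies 50° from the dip direction, so the down-dip offset is 580 × cos 50° = 372.82 m.
Depth = down-dip offset × tan(dip) = 372.82 × tan 10° = 372.82 × 0.1763
Depth = 65.74 m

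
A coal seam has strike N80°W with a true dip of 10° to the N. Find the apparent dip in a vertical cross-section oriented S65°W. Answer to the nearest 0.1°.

5.8°

Angle between strike (N80°W) and section (S65°W): β = 35°.
tan(apparent dip) = tan 10° · sin 35° = 0.1011
α = arctan(0.1011) = 5.78°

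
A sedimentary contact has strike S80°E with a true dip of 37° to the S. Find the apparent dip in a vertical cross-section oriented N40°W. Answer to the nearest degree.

The strike is S80°E and the section trends N40°W; the acute angle between them is β = 40°.
tan(apparent dip) = tan 37° · sin 40° = 0.4844
α = arctan(0.4844) = 25.84°

26°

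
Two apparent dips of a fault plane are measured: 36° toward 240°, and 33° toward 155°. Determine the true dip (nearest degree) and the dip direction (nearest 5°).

true dip 43°, dip direction 200°

Represent each trace as a vector plunging at its apparent dip toward its trend (east-north-up frame): v₁ = (-0.701, -0.405, -0.588), v₂ = (0.354, -0.760, -0.545).
The plane normal is n = v₁ × v₂ ∝ (-0.226, -0.590, 0.676).
True dip = arccos(n_z / |n|) = arccos(0.7305) = 43.1°.
The horizontal component of n points toward azimuth atan2(n_x, n_y) = 201°, the dip direction.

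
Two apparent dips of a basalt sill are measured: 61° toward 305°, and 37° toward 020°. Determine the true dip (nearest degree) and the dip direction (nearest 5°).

true dip 61°, dip direction 315°

The two traces are lines in the plane: v₁ = (sin 305°·cos 61°, cos 305°·cos 61°, −sin 61°), v₂ = (sin 20°·cos 37°, cos 20°·cos 37°, −sin 37°).
Cross product v₁ × v₂ gives the pole to the plane: n ∝ (-0.489, 0.478, 0.374).
tan δ = √(n_x²+n_y²)/n_z = 0.684/0.374, so δ = 61.3°.
Dip direction = azimuth of (n_x, n_y) = atan2(-0.489, 0.478) = 314°.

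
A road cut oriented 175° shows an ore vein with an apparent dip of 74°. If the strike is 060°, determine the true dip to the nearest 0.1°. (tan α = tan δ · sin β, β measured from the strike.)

75.4°

β = acute angle between strike 060° and section 175° = 65°.
tan(true dip) = tan 74° / sin 65° = 3.8479
true dip = arctan 3.8479 = 75.43°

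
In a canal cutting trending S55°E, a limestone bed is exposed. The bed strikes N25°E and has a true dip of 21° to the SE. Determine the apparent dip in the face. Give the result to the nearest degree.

21°

The strike is N25°E and the section trends S55°E; the acute angle between them is β = 80°.
tan α = tan 21° × sin 80° = 0.3839 × 0.9848 = 0.3780
α = arctan(0.3780) = 20.71°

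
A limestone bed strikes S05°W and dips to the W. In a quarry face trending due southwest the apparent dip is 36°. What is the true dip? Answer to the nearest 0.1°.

48.5°

The section is 40° from the strike.
tan δ = tan α / sin β = tan 36° / sin 40° = 0.7265 / 0.6428 = 1.1303
δ = arctan(1.1303) = 48.50°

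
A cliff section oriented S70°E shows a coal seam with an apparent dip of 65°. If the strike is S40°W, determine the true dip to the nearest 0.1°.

66.3°

β = acute angle between strike S40°W and section S70°E = 70°.
tan δ = tan α / sin β = tan 65° / sin 70° = 2.1445 / 0.9397 = 2.2821
δ = arctan(2.2821) = 66.34°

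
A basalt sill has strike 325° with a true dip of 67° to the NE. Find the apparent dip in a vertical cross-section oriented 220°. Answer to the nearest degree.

The strike is 325° and the section trends 220°; the acute angle between them is β = 75°.
tan α = tan 67° × sin 75° = 2.3559 × 0.9659 = 2.2756
α = arctan(2.2756) = 66.28°

66°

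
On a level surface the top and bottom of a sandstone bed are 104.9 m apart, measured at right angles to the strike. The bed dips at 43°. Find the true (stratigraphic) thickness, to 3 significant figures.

71.5 m

True thickness t = w · sin(dip) = 104.9 × sin 43°
t = 104.9 × 0.6820 = 71.542 m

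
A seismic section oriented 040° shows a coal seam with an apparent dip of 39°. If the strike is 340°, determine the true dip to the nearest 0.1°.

The section is 60° from the strike.
tan(true dip) = tan 39° / sin 60° = 0.9351
true dip = arctan 0.9351 = 43.08°

43.1°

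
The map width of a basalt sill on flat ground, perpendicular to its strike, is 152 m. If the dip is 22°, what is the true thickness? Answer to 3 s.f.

56.9 m

True thickness t = w · sin(dip) = 152 × sin 22°
t = 152 × 0.3746 = 56.940 m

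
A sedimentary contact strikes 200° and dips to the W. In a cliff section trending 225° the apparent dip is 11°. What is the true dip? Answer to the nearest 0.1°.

The section is 25° from the strike.
tan(true dip) = tan 11° / sin 25° = 0.4599
δ = arctan(0.4599) = 24.70°

24.7°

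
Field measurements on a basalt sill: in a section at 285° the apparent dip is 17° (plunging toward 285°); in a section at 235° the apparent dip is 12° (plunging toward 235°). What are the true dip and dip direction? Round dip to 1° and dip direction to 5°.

true dip 17°, dip direction 280°

Each apparent-dip line lies in the plane. As unit vectors (x east, y north, z up), v₁ plunges 17°→285° and v₂ plunges 12°→235°.
Cross product v₁ × v₂ gives the pole to the plane: n ∝ (-0.215, 0.042, 0.717).
Dip δ = arctan(|n_h|/n_z) = arctan(0.220/0.717) = 17.0°.
Dip direction = atan2(-0.215, 0.042) = 281° (azimuth of n's horizontal projection).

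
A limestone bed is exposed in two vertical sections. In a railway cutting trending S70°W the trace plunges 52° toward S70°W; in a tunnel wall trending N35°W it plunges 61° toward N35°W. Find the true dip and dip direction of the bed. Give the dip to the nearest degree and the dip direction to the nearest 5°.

The two traces are lines in the plane: v₁ = (sin 250°·cos 52°, cos 250°·cos 52°, −sin 52°), v₂ = (sin 325°·cos 61°, cos 325°·cos 61°, −sin 61°).
n = v₁ × v₂ = (-0.497, 0.287, 0.288) (taken with n_z > 0).
tan δ = √(n_x²+n_y²)/n_z = 0.574/0.288, so δ = 63.3°.
The horizontal component of n points toward azimuth atan2(n_x, n_y) = 300°, the dip direction.

true dip 63°, dip direction 300°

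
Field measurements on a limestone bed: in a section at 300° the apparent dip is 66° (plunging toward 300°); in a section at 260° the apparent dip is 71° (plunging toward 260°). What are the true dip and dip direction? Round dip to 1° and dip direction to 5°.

Each apparent-dip line lies in the plane. As unit vectors (x east, y north, z up), v₁ plunges 66°→300° and v₂ plunges 71°→260°.
Cross product v₁ × v₂ gives the pole to the plane: n ∝ (-0.244, -0.040, 0.085).
tan δ = √(n_x²+n_y²)/n_z = 0.247/0.085, so δ = 71.0°.
The horizontal component of n points toward azimuth atan2(n_x, n_y) = 261°, the dip direction.

true dip 71°, dip direction 260°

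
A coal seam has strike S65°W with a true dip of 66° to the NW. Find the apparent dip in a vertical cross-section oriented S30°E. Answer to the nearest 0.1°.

The section lies 85° from the strike.
tan α = tan 66° × sin 85° = 2.2460 × 0.9962 = 2.2375
apparent dip = arctan 2.2375 = 65.92°

65.9°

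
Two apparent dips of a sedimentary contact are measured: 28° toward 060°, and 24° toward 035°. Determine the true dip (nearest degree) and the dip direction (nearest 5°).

true dip 28°, dip direction 070°

The two traces are lines in the plane: v₁ = (sin 60°·cos 28°, cos 60°·cos 28°, −sin 28°), v₂ = (sin 35°·cos 24°, cos 35°·cos 24°, −sin 24°).
The plane normal is n = v₁ × v₂ ∝ (0.172, 0.065, 0.341).
tan δ = √(n_x²+n_y²)/n_z = 0.184/0.341, so δ = 28.3°.
The horizontal component of n points toward azimuth atan2(n_x, n_y) = 69°, the dip direction.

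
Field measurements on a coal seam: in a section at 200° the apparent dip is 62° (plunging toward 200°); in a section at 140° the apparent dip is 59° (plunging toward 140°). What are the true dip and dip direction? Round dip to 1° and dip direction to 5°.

Represent each trace as a vector plunging at its apparent dip toward its trend (east-north-up frame): v₁ = (-0.161, -0.441, -0.883), v₂ = (0.331, -0.395, -0.857).
n = v₁ × v₂ = (0.030, -0.430, 0.209) (taken with n_z > 0).
tan δ = √(n_x²+n_y²)/n_z = 0.431/0.209, so δ = 64.1°.
Dip direction = azimuth of (n_x, n_y) = atan2(0.030, -0.430) = 176°.

true dip 64°, dip direction 175°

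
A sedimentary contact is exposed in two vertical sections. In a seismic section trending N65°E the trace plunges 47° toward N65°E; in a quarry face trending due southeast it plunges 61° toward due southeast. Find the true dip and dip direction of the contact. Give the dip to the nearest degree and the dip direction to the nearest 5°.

The two traces are lines in the plane: v₁ = (sin 65°·cos 47°, cos 65°·cos 47°, −sin 47°), v₂ = (sin 135°·cos 61°, cos 135°·cos 61°, −sin 61°).
Cross product v₁ × v₂ gives the pole to the plane: n ∝ (0.503, -0.290, 0.311).
tan δ = √(n_x²+n_y²)/n_z = 0.580/0.311, so δ = 61.8°.
Dip direction = atan2(0.503, -0.290) = 120° (azimuth of n's horizontal projection).

true dip 62°, dip direction 120°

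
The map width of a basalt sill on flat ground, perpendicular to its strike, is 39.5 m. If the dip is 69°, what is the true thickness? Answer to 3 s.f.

True thickness t = w · sin(dip) = 39.5 × sin 69°
t = 39.5 × 0.9336 = 36.876 m

36.9 m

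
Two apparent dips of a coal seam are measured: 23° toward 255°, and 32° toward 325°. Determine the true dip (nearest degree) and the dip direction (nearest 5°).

true dip 34°, dip direction 305°

The two traces are lines in the plane: v₁ = (sin 255°·cos 23°, cos 255°·cos 23°, −sin 23°), v₂ = (sin 325°·cos 32°, cos 325°·cos 32°, −sin 32°).
Cross product v₁ × v₂ gives the pole to the plane: n ∝ (-0.398, 0.281, 0.734).
tan δ = √(n_x²+n_y²)/n_z = 0.487/0.734, so δ = 33.6°.
Dip direction = atan2(-0.398, 0.281) = 305° (azimuth of n's horizontal projection).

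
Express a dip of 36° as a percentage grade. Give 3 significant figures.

grade % = 100 × tan 36° = 100 × 0.7265

72.7%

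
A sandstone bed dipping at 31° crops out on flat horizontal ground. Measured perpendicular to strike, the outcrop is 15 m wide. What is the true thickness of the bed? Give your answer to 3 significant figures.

True thickness t = w · sin(dip) = 15 × sin 31°
t = 15 × 0.5150 = 7.726 m

7.73 m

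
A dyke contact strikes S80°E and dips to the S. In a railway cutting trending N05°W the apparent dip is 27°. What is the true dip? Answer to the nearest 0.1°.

β = acute angle between strike S80°E and section N05°W = 75°.
tan(true dip) = tan 27° / sin 75° = 0.5275
true dip = arctan 0.5275 = 27.81°

27.8°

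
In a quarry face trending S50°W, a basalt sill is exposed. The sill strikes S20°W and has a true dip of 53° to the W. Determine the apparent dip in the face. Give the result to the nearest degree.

The strike is S20°W and the section trends S50°W; the acute angle between them is β = 30°.
tan α = tan 53° × sin 30° = 1.3270 × 0.5000 = 0.6635
α = arctan(0.6635) = 33.57°

34°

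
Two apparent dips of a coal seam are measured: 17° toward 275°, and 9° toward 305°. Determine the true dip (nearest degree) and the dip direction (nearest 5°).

true dip 20°, dip direction 240°

Each apparent-dip line lies in the plane. As unit vectors (x east, y north, z up), v₁ plunges 17°→275° and v₂ plunges 9°→305°.
The plane normal is n = v₁ × v₂ ∝ (-0.153, -0.088, 0.472).
True dip = arccos(n_z / |n|) = arccos(0.9371) = 20.4°.
The horizontal component of n points toward azimuth atan2(n_x, n_y) = 240°, the dip direction.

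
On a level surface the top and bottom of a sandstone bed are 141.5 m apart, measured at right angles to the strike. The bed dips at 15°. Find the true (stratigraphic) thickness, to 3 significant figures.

True thickness t = w · sin(dip) = 141.5 × sin 15°
t = 141.5 × 0.2588 = 36.623 m

36.6 m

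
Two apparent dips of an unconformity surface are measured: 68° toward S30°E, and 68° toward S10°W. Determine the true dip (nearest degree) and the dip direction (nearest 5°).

true dip 69°, dip direction 170°

Each apparent-dip line lies in the plane. As unit vectors (x east, y north, z up), v₁ plunges 68°→S30°E and v₂ plunges 68°→S10°W.
Cross product v₁ × v₂ gives the pole to the plane: n ∝ (0.041, -0.234, 0.090).
True dip = arccos(n_z / |n|) = arccos(0.3549) = 69.2°.
Dip direction = atan2(0.041, -0.234) = 170° (azimuth of n's horizontal projection).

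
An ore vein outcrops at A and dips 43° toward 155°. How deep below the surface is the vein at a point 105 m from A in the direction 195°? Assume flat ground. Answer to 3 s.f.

75.0 m

The hole lies 40° from the dip direction, so the down-dip offset is 105 × cos 40° = 80.43 m.
Depth = down-dip offset × tan(dip) = 80.43 × tan 43° = 80.43 × 0.9325
Depth = 75.01 m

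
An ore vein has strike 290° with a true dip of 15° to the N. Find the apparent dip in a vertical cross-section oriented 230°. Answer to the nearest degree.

The strike is 290° and the section trends 230°; the acute angle between them is β = 60°.
tan α = tan 15° × sin 60° = 0.2679 × 0.8660 = 0.2321
apparent dip = arctan 0.2321 = 13.06°

13°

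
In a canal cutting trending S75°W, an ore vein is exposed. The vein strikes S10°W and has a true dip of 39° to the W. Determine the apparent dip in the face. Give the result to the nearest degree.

The strike is S10°W and the section trends S75°W; the acute angle between them is β = 65°.
tan(apparent dip) = tan 39° · sin 65° = 0.7339
apparent dip = arctan 0.7339 = 36.28°

36°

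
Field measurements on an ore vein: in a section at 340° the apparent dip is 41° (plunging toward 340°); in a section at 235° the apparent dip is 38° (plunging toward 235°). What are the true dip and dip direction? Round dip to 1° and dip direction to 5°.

true dip 54°, dip direction 290°

Each apparent-dip line lies in the plane. As unit vectors (x east, y north, z up), v₁ plunges 41°→340° and v₂ plunges 38°→235°.
The plane normal is n = v₁ × v₂ ∝ (-0.733, 0.265, 0.574).
Dip δ = arctan(|n_h|/n_z) = arctan(0.779/0.574) = 53.6°.
The horizontal component of n points toward azimuth atan2(n_x, n_y) = 290°, the dip direction.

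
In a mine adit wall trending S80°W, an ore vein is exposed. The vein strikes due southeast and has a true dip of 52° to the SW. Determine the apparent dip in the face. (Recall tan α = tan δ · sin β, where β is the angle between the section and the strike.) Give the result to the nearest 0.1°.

46.4°

Angle between strike (due southeast) and section (S80°W): β = 55°.
tan(apparent dip) = tan 52° · sin 55° = 1.0485
α = arctan(1.0485) = 46.36°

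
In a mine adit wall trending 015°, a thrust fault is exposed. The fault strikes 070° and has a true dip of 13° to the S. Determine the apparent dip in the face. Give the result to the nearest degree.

11°

Angle between strike (070°) and section (015°): β = 55°.
tan(apparent dip) = tan 13° · sin 55° = 0.1891
apparent dip = arctan 0.1891 = 10.71°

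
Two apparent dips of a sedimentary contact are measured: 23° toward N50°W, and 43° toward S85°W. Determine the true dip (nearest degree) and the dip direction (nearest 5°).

Represent each trace as a vector plunging at its apparent dip toward its trend (east-north-up frame): v₁ = (-0.705, 0.592, -0.391), v₂ = (-0.729, -0.064, -0.682).
The plane normal is n = v₁ × v₂ ∝ (-0.428, -0.196, 0.476).
True dip = arccos(n_z / |n|) = arccos(0.7107) = 44.7°.
Dip direction = atan2(-0.428, -0.196) = 245° (azimuth of n's horizontal projection).

true dip 45°, dip direction 245°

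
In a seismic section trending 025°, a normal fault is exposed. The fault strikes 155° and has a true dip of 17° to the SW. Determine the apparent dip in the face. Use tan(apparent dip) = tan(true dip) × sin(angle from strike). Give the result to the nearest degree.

The strike is 155° and the section trends 025°; the acute angle between them is β = 50°.
tan α = tan 17° × sin 50° = 0.3057 × 0.7660 = 0.2342
apparent dip = arctan 0.2342 = 13.18°

13°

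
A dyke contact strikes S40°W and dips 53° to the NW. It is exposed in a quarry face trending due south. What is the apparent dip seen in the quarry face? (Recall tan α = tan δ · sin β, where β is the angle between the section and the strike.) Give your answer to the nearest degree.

40°

The section lies 40° from the strike.
tan α = tan 53° × sin 40° = 1.3270 × 0.6428 = 0.8530
apparent dip = arctan 0.8530 = 40.46°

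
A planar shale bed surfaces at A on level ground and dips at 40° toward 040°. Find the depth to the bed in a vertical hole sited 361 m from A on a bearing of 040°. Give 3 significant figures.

The hole is directly down-dip from the outcrop, so the down-dip offset is 361 m.
Depth = down-dip offset × tan(dip) = 361.00 × tan 40° = 361.00 × 0.8391
Depth = 302.91 m

303 m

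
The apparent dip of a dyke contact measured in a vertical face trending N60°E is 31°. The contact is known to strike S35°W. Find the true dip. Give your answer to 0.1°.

β = acute angle between strike S35°W and section N60°E = 25°.
tan(true dip) = tan 31° / sin 25° = 1.4218
δ = arctan(1.4218) = 54.88°

54.9°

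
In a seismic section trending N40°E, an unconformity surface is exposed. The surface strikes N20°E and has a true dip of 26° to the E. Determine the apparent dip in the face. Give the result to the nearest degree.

The section lies 20° from the strike.
tan α = tan 26° × sin 20° = 0.4877 × 0.3420 = 0.1668
apparent dip = arctan 0.1668 = 9.47°

9°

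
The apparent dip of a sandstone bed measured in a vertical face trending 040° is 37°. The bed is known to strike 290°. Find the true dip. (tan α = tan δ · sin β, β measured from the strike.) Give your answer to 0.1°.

β = acute angle between strike 290° and section 040° = 70°.
tan δ = tan α / sin β = tan 37° / sin 70° = 0.7536 / 0.9397 = 0.8019
δ = arctan(0.8019) = 38.73°

38.7°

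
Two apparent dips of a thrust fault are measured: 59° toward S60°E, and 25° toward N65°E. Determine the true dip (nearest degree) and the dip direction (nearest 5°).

Each apparent-dip line lies in the plane. As unit vectors (x east, y north, z up), v₁ plunges 59°→S60°E and v₂ plunges 25°→N65°E.
Cross product v₁ × v₂ gives the pole to the plane: n ∝ (0.437, -0.516, 0.382).
Dip δ = arctan(|n_h|/n_z) = arctan(0.676/0.382) = 60.5°.
The horizontal component of n points toward azimuth atan2(n_x, n_y) = 140°, the dip direction.

true dip 61°, dip direction 140°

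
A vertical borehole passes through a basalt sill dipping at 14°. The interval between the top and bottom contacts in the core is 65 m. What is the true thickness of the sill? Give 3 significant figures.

63.1 m

True thickness t = h · cos(dip) = 65 × cos 14°
t = 65 × 0.9703 = 63.069 m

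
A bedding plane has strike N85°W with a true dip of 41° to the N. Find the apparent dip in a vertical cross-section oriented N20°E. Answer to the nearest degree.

The section lies 75° from the strike.
tan α = tan 41° × sin 75° = 0.8693 × 0.9659 = 0.8397
α = arctan(0.8397) = 40.02°

40°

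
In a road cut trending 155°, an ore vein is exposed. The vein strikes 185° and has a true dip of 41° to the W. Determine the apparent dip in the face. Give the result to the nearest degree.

23°

The section lies 30° from the strike.
tan α = tan 41° × sin 30° = 0.8693 × 0.5000 = 0.4346
α = arctan(0.4346) = 23.49°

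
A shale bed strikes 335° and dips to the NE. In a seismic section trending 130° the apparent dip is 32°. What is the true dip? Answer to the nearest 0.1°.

The section is 25° from the strike.
tan δ = tan α / sin β = tan 32° / sin 25° = 0.6249 / 0.4226 = 1.4786
true dip = arctan 1.4786 = 55.93°

55.9°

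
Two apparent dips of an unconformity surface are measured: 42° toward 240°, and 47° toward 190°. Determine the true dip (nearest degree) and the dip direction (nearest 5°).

true dip 48°, dip direction 205°

Each apparent-dip line lies in the plane. As unit vectors (x east, y north, z up), v₁ plunges 42°→240° and v₂ plunges 47°→190°.
n = v₁ × v₂ = (-0.178, -0.391, 0.388) (taken with n_z > 0).
Dip δ = arctan(|n_h|/n_z) = arctan(0.430/0.388) = 47.9°.
Dip direction = azimuth of (n_x, n_y) = atan2(-0.178, -0.391) = 204°.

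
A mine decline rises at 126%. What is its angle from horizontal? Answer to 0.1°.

tan θ = 126/100 = 1.2600
θ = arctan(1.2600) = 51.56°

51.6°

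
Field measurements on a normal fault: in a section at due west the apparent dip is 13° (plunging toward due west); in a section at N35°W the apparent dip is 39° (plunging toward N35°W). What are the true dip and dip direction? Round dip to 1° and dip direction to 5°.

true dip 41°, dip direction 345°

Each apparent-dip line lies in the plane. As unit vectors (x east, y north, z up), v₁ plunges 13°→due west and v₂ plunges 39°→N35°W.
n = v₁ × v₂ = (-0.143, 0.513, 0.620) (taken with n_z > 0).
True dip = arccos(n_z / |n|) = arccos(0.7587) = 40.6°.
Dip direction = azimuth of (n_x, n_y) = atan2(-0.143, 0.513) = 344°.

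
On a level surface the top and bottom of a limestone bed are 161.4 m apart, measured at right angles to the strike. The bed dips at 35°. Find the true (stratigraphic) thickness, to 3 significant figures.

92.6 m

True thickness t = w · sin(dip) = 161.4 × sin 35°
t = 161.4 × 0.5736 = 92.575 m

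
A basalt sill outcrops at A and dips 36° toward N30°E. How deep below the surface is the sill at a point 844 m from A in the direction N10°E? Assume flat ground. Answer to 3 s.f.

The hole lies 20° from the dip direction, so the down-dip offset is 844 × cos 20° = 793.10 m.
Depth = down-dip offset × tan(dip) = 793.10 × tan 36° = 793.10 × 0.7265
Depth = 576.22 m

576 m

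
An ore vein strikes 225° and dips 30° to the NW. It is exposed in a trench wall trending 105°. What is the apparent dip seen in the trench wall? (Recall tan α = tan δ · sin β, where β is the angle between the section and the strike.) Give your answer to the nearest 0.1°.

The strike is 225° and the section trends 105°; the acute angle between them is β = 60°.
tan α = tan 30° × sin 60° = 0.5774 × 0.8660 = 0.5000
apparent dip = arctan 0.5000 = 26.57°

26.6°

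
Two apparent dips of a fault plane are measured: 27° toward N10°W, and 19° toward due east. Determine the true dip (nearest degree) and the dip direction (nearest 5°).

Represent each trace as a vector plunging at its apparent dip toward its trend (east-north-up frame): v₁ = (-0.155, 0.877, -0.454), v₂ = (0.946, 0.000, -0.326).
Cross product v₁ × v₂ gives the pole to the plane: n ∝ (0.286, 0.480, 0.830).
Dip δ = arctan(|n_h|/n_z) = arctan(0.558/0.830) = 33.9°.
Dip direction = azimuth of (n_x, n_y) = atan2(0.286, 0.480) = 31°.

true dip 34°, dip direction 030°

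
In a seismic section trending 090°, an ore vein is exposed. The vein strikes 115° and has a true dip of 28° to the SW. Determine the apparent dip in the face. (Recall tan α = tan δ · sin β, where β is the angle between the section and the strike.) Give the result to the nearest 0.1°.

12.7°

Angle between strike (115°) and section (090°): β = 25°.
tan(apparent dip) = tan 28° · sin 25° = 0.2247
apparent dip = arctan 0.2247 = 12.66°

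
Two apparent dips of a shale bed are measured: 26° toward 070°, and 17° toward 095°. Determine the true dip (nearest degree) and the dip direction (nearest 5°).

true dip 30°, dip direction 035°

The two traces are lines in the plane: v₁ = (sin 70°·cos 26°, cos 70°·cos 26°, −sin 26°), v₂ = (sin 95°·cos 17°, cos 95°·cos 17°, −sin 17°).
Cross product v₁ × v₂ gives the pole to the plane: n ∝ (0.126, 0.171, 0.363).
Dip δ = arctan(|n_h|/n_z) = arctan(0.212/0.363) = 30.3°.
The horizontal component of n points toward azimuth atan2(n_x, n_y) = 37°, the dip direction.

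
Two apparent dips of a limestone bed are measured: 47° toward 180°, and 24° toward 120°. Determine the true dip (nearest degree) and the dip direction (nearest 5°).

The two traces are lines in the plane: v₁ = (sin 180°·cos 47°, cos 180°·cos 47°, −sin 47°), v₂ = (sin 120°·cos 24°, cos 120°·cos 24°, −sin 24°).
Cross product v₁ × v₂ gives the pole to the plane: n ∝ (-0.057, -0.579, 0.540).
tan δ = √(n_x²+n_y²)/n_z = 0.581/0.540, so δ = 47.1°.
Dip direction = atan2(-0.057, -0.579) = 186° (azimuth of n's horizontal projection).

true dip 47°, dip direction 185°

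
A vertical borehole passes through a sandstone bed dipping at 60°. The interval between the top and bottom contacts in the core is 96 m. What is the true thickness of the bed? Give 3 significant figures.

48.0 m

True thickness t = h · cos(dip) = 96 × cos 60°
t = 96 × 0.5000 = 48.000 m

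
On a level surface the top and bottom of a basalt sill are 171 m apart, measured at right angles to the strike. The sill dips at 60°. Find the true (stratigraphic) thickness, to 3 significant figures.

148 m

True thickness t = w · sin(dip) = 171 × sin 60°
t = 171 × 0.8660 = 148.090 m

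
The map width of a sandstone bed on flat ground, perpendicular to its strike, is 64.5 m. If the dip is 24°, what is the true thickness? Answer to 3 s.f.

26.2 m

True thickness t = w · sin(dip) = 64.5 × sin 24°
t = 64.5 × 0.4067 = 26.235 m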